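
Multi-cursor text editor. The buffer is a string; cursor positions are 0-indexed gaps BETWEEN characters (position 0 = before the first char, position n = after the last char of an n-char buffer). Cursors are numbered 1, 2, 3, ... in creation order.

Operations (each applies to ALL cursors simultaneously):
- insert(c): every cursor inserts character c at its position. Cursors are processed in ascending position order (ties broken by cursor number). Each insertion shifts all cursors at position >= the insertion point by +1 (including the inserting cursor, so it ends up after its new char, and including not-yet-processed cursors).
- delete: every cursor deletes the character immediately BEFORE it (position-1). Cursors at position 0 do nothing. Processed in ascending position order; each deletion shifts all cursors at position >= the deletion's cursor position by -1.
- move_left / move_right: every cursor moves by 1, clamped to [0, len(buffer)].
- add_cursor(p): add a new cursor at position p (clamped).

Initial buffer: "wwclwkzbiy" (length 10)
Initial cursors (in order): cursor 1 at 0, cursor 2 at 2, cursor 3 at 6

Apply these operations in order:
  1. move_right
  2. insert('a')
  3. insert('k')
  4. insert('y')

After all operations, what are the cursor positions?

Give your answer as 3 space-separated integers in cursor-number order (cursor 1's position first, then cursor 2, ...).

After op 1 (move_right): buffer="wwclwkzbiy" (len 10), cursors c1@1 c2@3 c3@7, authorship ..........
After op 2 (insert('a')): buffer="wawcalwkzabiy" (len 13), cursors c1@2 c2@5 c3@10, authorship .1..2....3...
After op 3 (insert('k')): buffer="wakwcaklwkzakbiy" (len 16), cursors c1@3 c2@7 c3@13, authorship .11..22....33...
After op 4 (insert('y')): buffer="wakywcakylwkzakybiy" (len 19), cursors c1@4 c2@9 c3@16, authorship .111..222....333...

Answer: 4 9 16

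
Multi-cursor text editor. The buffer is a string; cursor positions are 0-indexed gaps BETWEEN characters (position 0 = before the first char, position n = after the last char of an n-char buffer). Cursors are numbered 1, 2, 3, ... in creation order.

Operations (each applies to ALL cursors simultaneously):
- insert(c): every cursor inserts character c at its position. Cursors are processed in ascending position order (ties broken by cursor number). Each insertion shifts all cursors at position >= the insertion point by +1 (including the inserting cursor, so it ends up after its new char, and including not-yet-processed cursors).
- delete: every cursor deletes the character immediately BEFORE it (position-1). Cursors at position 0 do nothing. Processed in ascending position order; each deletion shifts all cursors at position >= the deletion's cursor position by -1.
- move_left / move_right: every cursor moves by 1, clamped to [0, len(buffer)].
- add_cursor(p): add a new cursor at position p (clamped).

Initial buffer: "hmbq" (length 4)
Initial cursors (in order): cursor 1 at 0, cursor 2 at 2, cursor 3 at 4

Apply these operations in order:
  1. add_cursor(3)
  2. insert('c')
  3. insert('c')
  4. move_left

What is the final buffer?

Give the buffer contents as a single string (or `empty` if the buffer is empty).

After op 1 (add_cursor(3)): buffer="hmbq" (len 4), cursors c1@0 c2@2 c4@3 c3@4, authorship ....
After op 2 (insert('c')): buffer="chmcbcqc" (len 8), cursors c1@1 c2@4 c4@6 c3@8, authorship 1..2.4.3
After op 3 (insert('c')): buffer="cchmccbccqcc" (len 12), cursors c1@2 c2@6 c4@9 c3@12, authorship 11..22.44.33
After op 4 (move_left): buffer="cchmccbccqcc" (len 12), cursors c1@1 c2@5 c4@8 c3@11, authorship 11..22.44.33

Answer: cchmccbccqcc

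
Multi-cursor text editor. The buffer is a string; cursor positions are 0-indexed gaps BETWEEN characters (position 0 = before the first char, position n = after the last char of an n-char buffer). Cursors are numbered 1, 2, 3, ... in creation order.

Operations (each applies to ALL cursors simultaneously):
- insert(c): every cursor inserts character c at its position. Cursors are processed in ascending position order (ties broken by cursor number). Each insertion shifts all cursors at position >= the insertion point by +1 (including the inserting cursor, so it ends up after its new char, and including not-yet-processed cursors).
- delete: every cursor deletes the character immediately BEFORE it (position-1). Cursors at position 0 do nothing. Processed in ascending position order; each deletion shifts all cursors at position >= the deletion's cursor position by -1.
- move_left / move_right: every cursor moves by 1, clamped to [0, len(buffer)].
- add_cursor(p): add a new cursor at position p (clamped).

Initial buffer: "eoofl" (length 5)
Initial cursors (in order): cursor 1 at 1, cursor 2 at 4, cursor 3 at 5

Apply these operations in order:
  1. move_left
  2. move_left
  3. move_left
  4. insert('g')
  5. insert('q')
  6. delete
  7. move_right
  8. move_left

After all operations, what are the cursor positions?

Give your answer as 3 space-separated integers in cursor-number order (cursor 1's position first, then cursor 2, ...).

After op 1 (move_left): buffer="eoofl" (len 5), cursors c1@0 c2@3 c3@4, authorship .....
After op 2 (move_left): buffer="eoofl" (len 5), cursors c1@0 c2@2 c3@3, authorship .....
After op 3 (move_left): buffer="eoofl" (len 5), cursors c1@0 c2@1 c3@2, authorship .....
After op 4 (insert('g')): buffer="gegogofl" (len 8), cursors c1@1 c2@3 c3@5, authorship 1.2.3...
After op 5 (insert('q')): buffer="gqegqogqofl" (len 11), cursors c1@2 c2@5 c3@8, authorship 11.22.33...
After op 6 (delete): buffer="gegogofl" (len 8), cursors c1@1 c2@3 c3@5, authorship 1.2.3...
After op 7 (move_right): buffer="gegogofl" (len 8), cursors c1@2 c2@4 c3@6, authorship 1.2.3...
After op 8 (move_left): buffer="gegogofl" (len 8), cursors c1@1 c2@3 c3@5, authorship 1.2.3...

Answer: 1 3 5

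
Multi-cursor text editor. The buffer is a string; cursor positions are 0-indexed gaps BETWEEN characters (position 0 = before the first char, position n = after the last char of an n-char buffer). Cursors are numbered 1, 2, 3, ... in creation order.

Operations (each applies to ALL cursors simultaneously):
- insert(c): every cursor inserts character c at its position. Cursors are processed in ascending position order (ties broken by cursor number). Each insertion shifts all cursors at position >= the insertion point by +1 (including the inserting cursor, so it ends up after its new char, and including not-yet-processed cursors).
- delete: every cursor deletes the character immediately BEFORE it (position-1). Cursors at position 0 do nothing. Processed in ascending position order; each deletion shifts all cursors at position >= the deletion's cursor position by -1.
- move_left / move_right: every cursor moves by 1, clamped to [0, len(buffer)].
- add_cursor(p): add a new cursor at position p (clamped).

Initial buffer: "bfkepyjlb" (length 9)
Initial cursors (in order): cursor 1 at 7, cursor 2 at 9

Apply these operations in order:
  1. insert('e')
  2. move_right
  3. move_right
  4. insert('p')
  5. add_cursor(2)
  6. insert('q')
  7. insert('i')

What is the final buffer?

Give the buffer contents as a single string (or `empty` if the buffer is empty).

After op 1 (insert('e')): buffer="bfkepyjelbe" (len 11), cursors c1@8 c2@11, authorship .......1..2
After op 2 (move_right): buffer="bfkepyjelbe" (len 11), cursors c1@9 c2@11, authorship .......1..2
After op 3 (move_right): buffer="bfkepyjelbe" (len 11), cursors c1@10 c2@11, authorship .......1..2
After op 4 (insert('p')): buffer="bfkepyjelbpep" (len 13), cursors c1@11 c2@13, authorship .......1..122
After op 5 (add_cursor(2)): buffer="bfkepyjelbpep" (len 13), cursors c3@2 c1@11 c2@13, authorship .......1..122
After op 6 (insert('q')): buffer="bfqkepyjelbpqepq" (len 16), cursors c3@3 c1@13 c2@16, authorship ..3.....1..11222
After op 7 (insert('i')): buffer="bfqikepyjelbpqiepqi" (len 19), cursors c3@4 c1@15 c2@19, authorship ..33.....1..1112222

Answer: bfqikepyjelbpqiepqi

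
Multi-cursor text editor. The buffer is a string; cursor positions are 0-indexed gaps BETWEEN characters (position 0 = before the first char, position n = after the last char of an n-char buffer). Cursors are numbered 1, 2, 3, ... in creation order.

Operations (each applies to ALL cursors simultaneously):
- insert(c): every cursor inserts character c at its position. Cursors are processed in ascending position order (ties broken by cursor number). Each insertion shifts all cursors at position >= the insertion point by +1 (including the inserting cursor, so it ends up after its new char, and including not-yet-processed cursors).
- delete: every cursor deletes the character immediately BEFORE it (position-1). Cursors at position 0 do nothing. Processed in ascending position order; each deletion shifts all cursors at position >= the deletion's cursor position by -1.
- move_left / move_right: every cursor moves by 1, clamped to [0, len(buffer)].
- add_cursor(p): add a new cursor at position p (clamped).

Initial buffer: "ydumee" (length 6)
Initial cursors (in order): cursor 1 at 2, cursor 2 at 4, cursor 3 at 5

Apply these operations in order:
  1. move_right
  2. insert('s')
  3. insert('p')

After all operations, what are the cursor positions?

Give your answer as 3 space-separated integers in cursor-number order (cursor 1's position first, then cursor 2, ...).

After op 1 (move_right): buffer="ydumee" (len 6), cursors c1@3 c2@5 c3@6, authorship ......
After op 2 (insert('s')): buffer="ydusmeses" (len 9), cursors c1@4 c2@7 c3@9, authorship ...1..2.3
After op 3 (insert('p')): buffer="yduspmespesp" (len 12), cursors c1@5 c2@9 c3@12, authorship ...11..22.33

Answer: 5 9 12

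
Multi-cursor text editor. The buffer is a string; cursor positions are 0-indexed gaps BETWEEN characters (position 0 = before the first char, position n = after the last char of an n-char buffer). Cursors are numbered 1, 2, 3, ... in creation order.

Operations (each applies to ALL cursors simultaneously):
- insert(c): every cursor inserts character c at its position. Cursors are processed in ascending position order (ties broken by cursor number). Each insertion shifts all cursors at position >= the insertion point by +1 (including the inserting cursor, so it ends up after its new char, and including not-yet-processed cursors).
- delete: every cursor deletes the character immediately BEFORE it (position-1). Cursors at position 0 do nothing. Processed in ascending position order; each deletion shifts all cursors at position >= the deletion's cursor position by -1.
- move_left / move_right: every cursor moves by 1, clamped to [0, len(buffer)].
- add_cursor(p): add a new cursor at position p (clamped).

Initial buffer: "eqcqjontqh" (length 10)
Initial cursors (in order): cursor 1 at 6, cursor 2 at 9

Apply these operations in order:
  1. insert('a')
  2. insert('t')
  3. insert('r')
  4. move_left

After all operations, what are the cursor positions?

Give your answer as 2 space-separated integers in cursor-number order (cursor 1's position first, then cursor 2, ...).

Answer: 8 14

Derivation:
After op 1 (insert('a')): buffer="eqcqjoantqah" (len 12), cursors c1@7 c2@11, authorship ......1...2.
After op 2 (insert('t')): buffer="eqcqjoatntqath" (len 14), cursors c1@8 c2@13, authorship ......11...22.
After op 3 (insert('r')): buffer="eqcqjoatrntqatrh" (len 16), cursors c1@9 c2@15, authorship ......111...222.
After op 4 (move_left): buffer="eqcqjoatrntqatrh" (len 16), cursors c1@8 c2@14, authorship ......111...222.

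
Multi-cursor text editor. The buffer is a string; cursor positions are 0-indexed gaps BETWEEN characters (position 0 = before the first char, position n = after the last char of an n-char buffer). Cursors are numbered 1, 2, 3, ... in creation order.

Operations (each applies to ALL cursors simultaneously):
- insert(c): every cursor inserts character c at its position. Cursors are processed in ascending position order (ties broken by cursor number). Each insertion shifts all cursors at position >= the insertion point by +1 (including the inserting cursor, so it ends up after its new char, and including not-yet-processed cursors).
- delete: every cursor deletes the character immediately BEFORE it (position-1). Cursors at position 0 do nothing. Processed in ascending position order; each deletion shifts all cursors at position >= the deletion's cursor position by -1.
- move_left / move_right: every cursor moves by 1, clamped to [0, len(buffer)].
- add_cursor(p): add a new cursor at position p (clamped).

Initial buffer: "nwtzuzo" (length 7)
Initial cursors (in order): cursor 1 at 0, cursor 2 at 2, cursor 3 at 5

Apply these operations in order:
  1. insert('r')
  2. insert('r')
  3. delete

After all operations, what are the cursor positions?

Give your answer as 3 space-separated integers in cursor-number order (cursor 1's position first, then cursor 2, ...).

Answer: 1 4 8

Derivation:
After op 1 (insert('r')): buffer="rnwrtzurzo" (len 10), cursors c1@1 c2@4 c3@8, authorship 1..2...3..
After op 2 (insert('r')): buffer="rrnwrrtzurrzo" (len 13), cursors c1@2 c2@6 c3@11, authorship 11..22...33..
After op 3 (delete): buffer="rnwrtzurzo" (len 10), cursors c1@1 c2@4 c3@8, authorship 1..2...3..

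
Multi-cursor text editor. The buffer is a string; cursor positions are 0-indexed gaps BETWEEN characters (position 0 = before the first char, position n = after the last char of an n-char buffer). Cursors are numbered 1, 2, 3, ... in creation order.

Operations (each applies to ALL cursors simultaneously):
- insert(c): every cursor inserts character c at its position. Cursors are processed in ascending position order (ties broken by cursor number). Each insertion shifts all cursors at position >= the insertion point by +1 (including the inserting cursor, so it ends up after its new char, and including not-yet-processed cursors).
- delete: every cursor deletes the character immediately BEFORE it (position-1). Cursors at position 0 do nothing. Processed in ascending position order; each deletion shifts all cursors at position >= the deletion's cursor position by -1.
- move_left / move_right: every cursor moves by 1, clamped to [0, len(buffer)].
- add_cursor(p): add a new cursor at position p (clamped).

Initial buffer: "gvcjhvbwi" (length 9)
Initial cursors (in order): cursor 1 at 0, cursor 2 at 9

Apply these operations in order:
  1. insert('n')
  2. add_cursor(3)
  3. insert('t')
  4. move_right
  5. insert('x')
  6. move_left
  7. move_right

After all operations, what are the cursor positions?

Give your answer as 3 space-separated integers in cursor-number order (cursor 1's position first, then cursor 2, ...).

Answer: 4 17 8

Derivation:
After op 1 (insert('n')): buffer="ngvcjhvbwin" (len 11), cursors c1@1 c2@11, authorship 1.........2
After op 2 (add_cursor(3)): buffer="ngvcjhvbwin" (len 11), cursors c1@1 c3@3 c2@11, authorship 1.........2
After op 3 (insert('t')): buffer="ntgvtcjhvbwint" (len 14), cursors c1@2 c3@5 c2@14, authorship 11..3.......22
After op 4 (move_right): buffer="ntgvtcjhvbwint" (len 14), cursors c1@3 c3@6 c2@14, authorship 11..3.......22
After op 5 (insert('x')): buffer="ntgxvtcxjhvbwintx" (len 17), cursors c1@4 c3@8 c2@17, authorship 11.1.3.3......222
After op 6 (move_left): buffer="ntgxvtcxjhvbwintx" (len 17), cursors c1@3 c3@7 c2@16, authorship 11.1.3.3......222
After op 7 (move_right): buffer="ntgxvtcxjhvbwintx" (len 17), cursors c1@4 c3@8 c2@17, authorship 11.1.3.3......222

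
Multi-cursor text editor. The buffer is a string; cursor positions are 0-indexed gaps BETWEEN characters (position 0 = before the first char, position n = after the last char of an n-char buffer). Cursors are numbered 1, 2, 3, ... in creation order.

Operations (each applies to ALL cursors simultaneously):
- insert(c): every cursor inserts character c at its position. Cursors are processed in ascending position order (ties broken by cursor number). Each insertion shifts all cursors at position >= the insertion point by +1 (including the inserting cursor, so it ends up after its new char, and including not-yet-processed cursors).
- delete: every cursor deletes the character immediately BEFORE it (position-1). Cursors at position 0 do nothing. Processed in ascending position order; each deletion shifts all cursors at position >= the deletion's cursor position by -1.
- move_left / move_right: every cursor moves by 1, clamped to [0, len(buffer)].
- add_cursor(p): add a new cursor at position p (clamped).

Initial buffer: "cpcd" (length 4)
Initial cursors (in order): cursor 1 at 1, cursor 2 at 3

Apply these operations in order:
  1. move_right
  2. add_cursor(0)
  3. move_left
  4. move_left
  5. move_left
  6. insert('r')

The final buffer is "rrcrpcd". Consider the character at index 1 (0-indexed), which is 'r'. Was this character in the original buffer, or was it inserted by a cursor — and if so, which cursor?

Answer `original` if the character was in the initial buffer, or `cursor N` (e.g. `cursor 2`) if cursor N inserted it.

After op 1 (move_right): buffer="cpcd" (len 4), cursors c1@2 c2@4, authorship ....
After op 2 (add_cursor(0)): buffer="cpcd" (len 4), cursors c3@0 c1@2 c2@4, authorship ....
After op 3 (move_left): buffer="cpcd" (len 4), cursors c3@0 c1@1 c2@3, authorship ....
After op 4 (move_left): buffer="cpcd" (len 4), cursors c1@0 c3@0 c2@2, authorship ....
After op 5 (move_left): buffer="cpcd" (len 4), cursors c1@0 c3@0 c2@1, authorship ....
After op 6 (insert('r')): buffer="rrcrpcd" (len 7), cursors c1@2 c3@2 c2@4, authorship 13.2...
Authorship (.=original, N=cursor N): 1 3 . 2 . . .
Index 1: author = 3

Answer: cursor 3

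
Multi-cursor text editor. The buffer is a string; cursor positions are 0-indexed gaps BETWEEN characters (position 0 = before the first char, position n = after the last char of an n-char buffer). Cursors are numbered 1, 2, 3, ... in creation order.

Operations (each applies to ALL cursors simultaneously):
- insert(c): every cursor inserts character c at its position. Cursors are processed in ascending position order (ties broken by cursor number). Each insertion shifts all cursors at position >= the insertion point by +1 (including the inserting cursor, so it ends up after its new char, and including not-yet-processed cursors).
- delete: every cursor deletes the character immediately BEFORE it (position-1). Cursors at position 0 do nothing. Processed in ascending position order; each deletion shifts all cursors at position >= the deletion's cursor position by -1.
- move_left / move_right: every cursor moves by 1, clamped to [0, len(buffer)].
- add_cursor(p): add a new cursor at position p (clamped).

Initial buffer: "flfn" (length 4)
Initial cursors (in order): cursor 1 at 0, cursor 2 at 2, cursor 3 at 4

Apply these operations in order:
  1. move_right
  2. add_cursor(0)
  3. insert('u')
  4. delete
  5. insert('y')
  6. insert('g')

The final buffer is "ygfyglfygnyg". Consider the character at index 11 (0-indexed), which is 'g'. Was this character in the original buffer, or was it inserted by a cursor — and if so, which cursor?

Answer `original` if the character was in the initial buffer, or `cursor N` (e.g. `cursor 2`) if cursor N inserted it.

Answer: cursor 3

Derivation:
After op 1 (move_right): buffer="flfn" (len 4), cursors c1@1 c2@3 c3@4, authorship ....
After op 2 (add_cursor(0)): buffer="flfn" (len 4), cursors c4@0 c1@1 c2@3 c3@4, authorship ....
After op 3 (insert('u')): buffer="ufulfunu" (len 8), cursors c4@1 c1@3 c2@6 c3@8, authorship 4.1..2.3
After op 4 (delete): buffer="flfn" (len 4), cursors c4@0 c1@1 c2@3 c3@4, authorship ....
After op 5 (insert('y')): buffer="yfylfyny" (len 8), cursors c4@1 c1@3 c2@6 c3@8, authorship 4.1..2.3
After op 6 (insert('g')): buffer="ygfyglfygnyg" (len 12), cursors c4@2 c1@5 c2@9 c3@12, authorship 44.11..22.33
Authorship (.=original, N=cursor N): 4 4 . 1 1 . . 2 2 . 3 3
Index 11: author = 3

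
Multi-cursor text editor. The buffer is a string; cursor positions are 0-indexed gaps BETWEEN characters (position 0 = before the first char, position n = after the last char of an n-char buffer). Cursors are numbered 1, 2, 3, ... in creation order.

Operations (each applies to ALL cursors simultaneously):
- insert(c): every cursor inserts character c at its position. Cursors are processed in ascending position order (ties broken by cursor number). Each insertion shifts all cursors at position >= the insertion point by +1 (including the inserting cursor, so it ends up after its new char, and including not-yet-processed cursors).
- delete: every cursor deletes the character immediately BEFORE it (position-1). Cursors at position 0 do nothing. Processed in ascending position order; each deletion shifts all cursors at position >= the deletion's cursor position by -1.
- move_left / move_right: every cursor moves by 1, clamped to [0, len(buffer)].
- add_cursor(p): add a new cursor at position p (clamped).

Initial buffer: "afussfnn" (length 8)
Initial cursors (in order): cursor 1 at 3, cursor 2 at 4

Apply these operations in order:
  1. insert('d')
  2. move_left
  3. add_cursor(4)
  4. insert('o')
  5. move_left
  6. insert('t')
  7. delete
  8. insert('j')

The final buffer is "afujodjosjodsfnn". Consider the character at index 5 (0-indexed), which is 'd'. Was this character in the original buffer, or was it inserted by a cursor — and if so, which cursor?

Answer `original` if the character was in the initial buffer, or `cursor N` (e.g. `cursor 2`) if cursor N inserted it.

Answer: cursor 1

Derivation:
After op 1 (insert('d')): buffer="afudsdsfnn" (len 10), cursors c1@4 c2@6, authorship ...1.2....
After op 2 (move_left): buffer="afudsdsfnn" (len 10), cursors c1@3 c2@5, authorship ...1.2....
After op 3 (add_cursor(4)): buffer="afudsdsfnn" (len 10), cursors c1@3 c3@4 c2@5, authorship ...1.2....
After op 4 (insert('o')): buffer="afuodosodsfnn" (len 13), cursors c1@4 c3@6 c2@8, authorship ...113.22....
After op 5 (move_left): buffer="afuodosodsfnn" (len 13), cursors c1@3 c3@5 c2@7, authorship ...113.22....
After op 6 (insert('t')): buffer="afutodtostodsfnn" (len 16), cursors c1@4 c3@7 c2@10, authorship ...11133.222....
After op 7 (delete): buffer="afuodosodsfnn" (len 13), cursors c1@3 c3@5 c2@7, authorship ...113.22....
After op 8 (insert('j')): buffer="afujodjosjodsfnn" (len 16), cursors c1@4 c3@7 c2@10, authorship ...11133.222....
Authorship (.=original, N=cursor N): . . . 1 1 1 3 3 . 2 2 2 . . . .
Index 5: author = 1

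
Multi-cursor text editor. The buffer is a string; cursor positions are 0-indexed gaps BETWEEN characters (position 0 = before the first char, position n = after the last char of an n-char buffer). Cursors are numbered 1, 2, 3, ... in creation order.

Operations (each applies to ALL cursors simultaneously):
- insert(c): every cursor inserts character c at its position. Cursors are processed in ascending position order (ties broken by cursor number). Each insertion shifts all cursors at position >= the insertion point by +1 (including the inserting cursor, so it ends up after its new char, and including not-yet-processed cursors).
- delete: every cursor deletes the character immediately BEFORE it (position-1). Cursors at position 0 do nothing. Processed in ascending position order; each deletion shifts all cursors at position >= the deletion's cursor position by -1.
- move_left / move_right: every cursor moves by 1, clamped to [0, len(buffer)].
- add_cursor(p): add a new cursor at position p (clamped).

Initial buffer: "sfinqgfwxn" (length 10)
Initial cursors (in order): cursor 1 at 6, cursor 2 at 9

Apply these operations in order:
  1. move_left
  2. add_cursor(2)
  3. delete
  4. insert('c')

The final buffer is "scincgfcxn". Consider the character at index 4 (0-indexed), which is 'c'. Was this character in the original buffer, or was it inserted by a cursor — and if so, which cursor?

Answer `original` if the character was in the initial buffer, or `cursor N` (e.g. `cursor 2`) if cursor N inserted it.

Answer: cursor 1

Derivation:
After op 1 (move_left): buffer="sfinqgfwxn" (len 10), cursors c1@5 c2@8, authorship ..........
After op 2 (add_cursor(2)): buffer="sfinqgfwxn" (len 10), cursors c3@2 c1@5 c2@8, authorship ..........
After op 3 (delete): buffer="singfxn" (len 7), cursors c3@1 c1@3 c2@5, authorship .......
After op 4 (insert('c')): buffer="scincgfcxn" (len 10), cursors c3@2 c1@5 c2@8, authorship .3..1..2..
Authorship (.=original, N=cursor N): . 3 . . 1 . . 2 . .
Index 4: author = 1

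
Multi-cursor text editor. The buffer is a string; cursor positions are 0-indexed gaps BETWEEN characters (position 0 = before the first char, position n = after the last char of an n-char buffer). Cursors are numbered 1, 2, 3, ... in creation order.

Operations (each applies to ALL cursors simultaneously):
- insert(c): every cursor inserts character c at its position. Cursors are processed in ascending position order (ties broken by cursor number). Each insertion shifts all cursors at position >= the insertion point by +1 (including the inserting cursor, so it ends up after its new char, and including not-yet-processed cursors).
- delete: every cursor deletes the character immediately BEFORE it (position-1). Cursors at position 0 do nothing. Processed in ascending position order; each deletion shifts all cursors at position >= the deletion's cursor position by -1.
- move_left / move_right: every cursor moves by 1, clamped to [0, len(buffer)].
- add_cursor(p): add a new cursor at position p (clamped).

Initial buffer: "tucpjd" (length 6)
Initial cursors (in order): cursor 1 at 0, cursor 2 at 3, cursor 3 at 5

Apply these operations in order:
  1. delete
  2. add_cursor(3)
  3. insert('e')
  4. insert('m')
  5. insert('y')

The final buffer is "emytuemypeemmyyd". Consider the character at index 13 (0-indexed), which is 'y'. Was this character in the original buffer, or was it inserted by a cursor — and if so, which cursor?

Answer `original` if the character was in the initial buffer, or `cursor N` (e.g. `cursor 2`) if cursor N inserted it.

After op 1 (delete): buffer="tupd" (len 4), cursors c1@0 c2@2 c3@3, authorship ....
After op 2 (add_cursor(3)): buffer="tupd" (len 4), cursors c1@0 c2@2 c3@3 c4@3, authorship ....
After op 3 (insert('e')): buffer="etuepeed" (len 8), cursors c1@1 c2@4 c3@7 c4@7, authorship 1..2.34.
After op 4 (insert('m')): buffer="emtuempeemmd" (len 12), cursors c1@2 c2@6 c3@11 c4@11, authorship 11..22.3434.
After op 5 (insert('y')): buffer="emytuemypeemmyyd" (len 16), cursors c1@3 c2@8 c3@15 c4@15, authorship 111..222.343434.
Authorship (.=original, N=cursor N): 1 1 1 . . 2 2 2 . 3 4 3 4 3 4 .
Index 13: author = 3

Answer: cursor 3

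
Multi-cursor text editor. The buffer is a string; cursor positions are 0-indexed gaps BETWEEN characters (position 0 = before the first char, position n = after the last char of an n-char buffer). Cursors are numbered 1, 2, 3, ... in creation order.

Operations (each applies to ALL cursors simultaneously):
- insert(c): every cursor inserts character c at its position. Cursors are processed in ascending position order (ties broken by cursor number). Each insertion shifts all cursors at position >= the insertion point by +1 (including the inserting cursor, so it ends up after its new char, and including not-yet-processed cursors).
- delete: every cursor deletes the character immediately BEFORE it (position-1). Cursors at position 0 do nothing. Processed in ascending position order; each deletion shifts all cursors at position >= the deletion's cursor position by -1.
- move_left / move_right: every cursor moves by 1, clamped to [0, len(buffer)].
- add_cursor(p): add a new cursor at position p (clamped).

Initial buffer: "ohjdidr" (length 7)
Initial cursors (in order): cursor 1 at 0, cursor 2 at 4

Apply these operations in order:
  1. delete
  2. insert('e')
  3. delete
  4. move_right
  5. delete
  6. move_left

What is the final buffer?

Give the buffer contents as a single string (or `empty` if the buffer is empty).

Answer: hjdr

Derivation:
After op 1 (delete): buffer="ohjidr" (len 6), cursors c1@0 c2@3, authorship ......
After op 2 (insert('e')): buffer="eohjeidr" (len 8), cursors c1@1 c2@5, authorship 1...2...
After op 3 (delete): buffer="ohjidr" (len 6), cursors c1@0 c2@3, authorship ......
After op 4 (move_right): buffer="ohjidr" (len 6), cursors c1@1 c2@4, authorship ......
After op 5 (delete): buffer="hjdr" (len 4), cursors c1@0 c2@2, authorship ....
After op 6 (move_left): buffer="hjdr" (len 4), cursors c1@0 c2@1, authorship ....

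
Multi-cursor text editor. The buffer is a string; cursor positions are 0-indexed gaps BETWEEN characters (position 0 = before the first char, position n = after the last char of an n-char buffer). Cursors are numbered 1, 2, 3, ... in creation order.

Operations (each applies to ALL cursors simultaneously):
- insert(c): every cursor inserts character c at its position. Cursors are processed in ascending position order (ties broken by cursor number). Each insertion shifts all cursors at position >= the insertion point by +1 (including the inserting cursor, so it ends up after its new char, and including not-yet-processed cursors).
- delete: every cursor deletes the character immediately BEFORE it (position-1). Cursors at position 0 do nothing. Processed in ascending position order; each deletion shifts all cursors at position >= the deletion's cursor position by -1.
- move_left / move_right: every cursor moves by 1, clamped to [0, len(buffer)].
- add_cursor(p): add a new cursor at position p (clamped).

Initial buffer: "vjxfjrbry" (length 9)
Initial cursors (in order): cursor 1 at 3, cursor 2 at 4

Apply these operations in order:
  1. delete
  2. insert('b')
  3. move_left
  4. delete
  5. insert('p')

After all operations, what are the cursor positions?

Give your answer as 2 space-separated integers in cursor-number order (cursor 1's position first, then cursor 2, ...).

After op 1 (delete): buffer="vjjrbry" (len 7), cursors c1@2 c2@2, authorship .......
After op 2 (insert('b')): buffer="vjbbjrbry" (len 9), cursors c1@4 c2@4, authorship ..12.....
After op 3 (move_left): buffer="vjbbjrbry" (len 9), cursors c1@3 c2@3, authorship ..12.....
After op 4 (delete): buffer="vbjrbry" (len 7), cursors c1@1 c2@1, authorship .2.....
After op 5 (insert('p')): buffer="vppbjrbry" (len 9), cursors c1@3 c2@3, authorship .122.....

Answer: 3 3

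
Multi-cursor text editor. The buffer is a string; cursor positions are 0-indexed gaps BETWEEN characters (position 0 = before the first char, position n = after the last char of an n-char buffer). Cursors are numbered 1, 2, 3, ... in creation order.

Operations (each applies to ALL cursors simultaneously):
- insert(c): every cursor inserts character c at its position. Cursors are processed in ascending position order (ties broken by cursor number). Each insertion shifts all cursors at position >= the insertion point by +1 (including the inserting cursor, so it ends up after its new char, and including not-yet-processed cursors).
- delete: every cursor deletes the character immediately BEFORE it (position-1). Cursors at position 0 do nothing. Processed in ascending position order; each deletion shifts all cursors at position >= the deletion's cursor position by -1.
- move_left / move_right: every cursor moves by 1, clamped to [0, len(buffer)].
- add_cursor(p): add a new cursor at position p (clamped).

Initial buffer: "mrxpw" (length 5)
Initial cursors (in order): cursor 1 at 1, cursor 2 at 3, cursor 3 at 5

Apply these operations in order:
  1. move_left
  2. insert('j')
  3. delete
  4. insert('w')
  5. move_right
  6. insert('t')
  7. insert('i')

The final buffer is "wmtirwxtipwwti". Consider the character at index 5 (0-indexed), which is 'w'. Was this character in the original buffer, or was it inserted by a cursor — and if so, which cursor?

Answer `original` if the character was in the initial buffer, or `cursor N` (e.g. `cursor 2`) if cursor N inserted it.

Answer: cursor 2

Derivation:
After op 1 (move_left): buffer="mrxpw" (len 5), cursors c1@0 c2@2 c3@4, authorship .....
After op 2 (insert('j')): buffer="jmrjxpjw" (len 8), cursors c1@1 c2@4 c3@7, authorship 1..2..3.
After op 3 (delete): buffer="mrxpw" (len 5), cursors c1@0 c2@2 c3@4, authorship .....
After op 4 (insert('w')): buffer="wmrwxpww" (len 8), cursors c1@1 c2@4 c3@7, authorship 1..2..3.
After op 5 (move_right): buffer="wmrwxpww" (len 8), cursors c1@2 c2@5 c3@8, authorship 1..2..3.
After op 6 (insert('t')): buffer="wmtrwxtpwwt" (len 11), cursors c1@3 c2@7 c3@11, authorship 1.1.2.2.3.3
After op 7 (insert('i')): buffer="wmtirwxtipwwti" (len 14), cursors c1@4 c2@9 c3@14, authorship 1.11.2.22.3.33
Authorship (.=original, N=cursor N): 1 . 1 1 . 2 . 2 2 . 3 . 3 3
Index 5: author = 2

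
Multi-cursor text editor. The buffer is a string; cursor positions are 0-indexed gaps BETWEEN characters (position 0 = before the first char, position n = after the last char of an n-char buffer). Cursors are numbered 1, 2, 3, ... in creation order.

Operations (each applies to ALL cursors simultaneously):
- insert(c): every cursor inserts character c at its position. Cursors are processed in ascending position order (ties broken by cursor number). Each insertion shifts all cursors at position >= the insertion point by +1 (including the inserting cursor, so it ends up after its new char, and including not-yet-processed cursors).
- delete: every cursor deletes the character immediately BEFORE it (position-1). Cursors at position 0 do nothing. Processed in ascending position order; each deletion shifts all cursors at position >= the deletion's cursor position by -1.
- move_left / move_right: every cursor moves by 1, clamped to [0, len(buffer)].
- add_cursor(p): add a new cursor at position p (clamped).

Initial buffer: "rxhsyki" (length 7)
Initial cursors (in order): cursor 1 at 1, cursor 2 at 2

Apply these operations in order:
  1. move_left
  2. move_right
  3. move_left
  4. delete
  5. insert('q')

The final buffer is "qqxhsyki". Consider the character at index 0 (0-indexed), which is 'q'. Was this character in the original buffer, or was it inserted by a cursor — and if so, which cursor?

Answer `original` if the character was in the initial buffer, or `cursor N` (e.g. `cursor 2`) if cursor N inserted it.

After op 1 (move_left): buffer="rxhsyki" (len 7), cursors c1@0 c2@1, authorship .......
After op 2 (move_right): buffer="rxhsyki" (len 7), cursors c1@1 c2@2, authorship .......
After op 3 (move_left): buffer="rxhsyki" (len 7), cursors c1@0 c2@1, authorship .......
After op 4 (delete): buffer="xhsyki" (len 6), cursors c1@0 c2@0, authorship ......
After op 5 (insert('q')): buffer="qqxhsyki" (len 8), cursors c1@2 c2@2, authorship 12......
Authorship (.=original, N=cursor N): 1 2 . . . . . .
Index 0: author = 1

Answer: cursor 1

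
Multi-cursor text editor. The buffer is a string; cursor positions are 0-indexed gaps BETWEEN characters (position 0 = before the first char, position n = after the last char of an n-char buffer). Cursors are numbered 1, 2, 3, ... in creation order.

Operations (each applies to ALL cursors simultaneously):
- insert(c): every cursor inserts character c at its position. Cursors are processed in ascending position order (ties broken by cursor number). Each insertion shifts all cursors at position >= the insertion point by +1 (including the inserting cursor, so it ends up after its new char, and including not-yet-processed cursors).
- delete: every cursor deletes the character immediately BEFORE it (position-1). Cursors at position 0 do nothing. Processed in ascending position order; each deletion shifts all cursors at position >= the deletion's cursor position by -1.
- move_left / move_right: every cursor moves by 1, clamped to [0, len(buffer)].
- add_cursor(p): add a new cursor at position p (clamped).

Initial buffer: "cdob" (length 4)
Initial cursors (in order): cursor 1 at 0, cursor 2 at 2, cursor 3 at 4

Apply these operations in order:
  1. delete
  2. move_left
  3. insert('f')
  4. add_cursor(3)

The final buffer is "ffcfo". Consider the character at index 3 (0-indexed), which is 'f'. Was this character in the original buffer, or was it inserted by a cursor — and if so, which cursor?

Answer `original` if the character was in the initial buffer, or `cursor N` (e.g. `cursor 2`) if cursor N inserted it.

After op 1 (delete): buffer="co" (len 2), cursors c1@0 c2@1 c3@2, authorship ..
After op 2 (move_left): buffer="co" (len 2), cursors c1@0 c2@0 c3@1, authorship ..
After op 3 (insert('f')): buffer="ffcfo" (len 5), cursors c1@2 c2@2 c3@4, authorship 12.3.
After op 4 (add_cursor(3)): buffer="ffcfo" (len 5), cursors c1@2 c2@2 c4@3 c3@4, authorship 12.3.
Authorship (.=original, N=cursor N): 1 2 . 3 .
Index 3: author = 3

Answer: cursor 3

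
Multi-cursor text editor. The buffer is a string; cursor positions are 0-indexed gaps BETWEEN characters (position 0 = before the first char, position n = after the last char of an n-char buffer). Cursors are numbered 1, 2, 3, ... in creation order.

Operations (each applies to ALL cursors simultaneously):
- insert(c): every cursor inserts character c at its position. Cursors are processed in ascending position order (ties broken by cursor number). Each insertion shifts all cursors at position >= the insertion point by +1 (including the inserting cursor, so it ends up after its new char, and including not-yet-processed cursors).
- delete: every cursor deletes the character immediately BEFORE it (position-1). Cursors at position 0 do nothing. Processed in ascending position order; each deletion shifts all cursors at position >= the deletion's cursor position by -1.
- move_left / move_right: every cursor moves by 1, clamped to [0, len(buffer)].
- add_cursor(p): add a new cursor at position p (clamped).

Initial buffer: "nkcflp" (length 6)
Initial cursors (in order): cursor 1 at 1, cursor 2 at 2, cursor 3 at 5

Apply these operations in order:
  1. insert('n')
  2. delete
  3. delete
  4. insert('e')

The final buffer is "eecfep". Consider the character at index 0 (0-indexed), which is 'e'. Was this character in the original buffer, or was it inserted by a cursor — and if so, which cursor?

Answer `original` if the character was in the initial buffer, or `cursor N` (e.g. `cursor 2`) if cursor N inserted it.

Answer: cursor 1

Derivation:
After op 1 (insert('n')): buffer="nnkncflnp" (len 9), cursors c1@2 c2@4 c3@8, authorship .1.2...3.
After op 2 (delete): buffer="nkcflp" (len 6), cursors c1@1 c2@2 c3@5, authorship ......
After op 3 (delete): buffer="cfp" (len 3), cursors c1@0 c2@0 c3@2, authorship ...
After op 4 (insert('e')): buffer="eecfep" (len 6), cursors c1@2 c2@2 c3@5, authorship 12..3.
Authorship (.=original, N=cursor N): 1 2 . . 3 .
Index 0: author = 1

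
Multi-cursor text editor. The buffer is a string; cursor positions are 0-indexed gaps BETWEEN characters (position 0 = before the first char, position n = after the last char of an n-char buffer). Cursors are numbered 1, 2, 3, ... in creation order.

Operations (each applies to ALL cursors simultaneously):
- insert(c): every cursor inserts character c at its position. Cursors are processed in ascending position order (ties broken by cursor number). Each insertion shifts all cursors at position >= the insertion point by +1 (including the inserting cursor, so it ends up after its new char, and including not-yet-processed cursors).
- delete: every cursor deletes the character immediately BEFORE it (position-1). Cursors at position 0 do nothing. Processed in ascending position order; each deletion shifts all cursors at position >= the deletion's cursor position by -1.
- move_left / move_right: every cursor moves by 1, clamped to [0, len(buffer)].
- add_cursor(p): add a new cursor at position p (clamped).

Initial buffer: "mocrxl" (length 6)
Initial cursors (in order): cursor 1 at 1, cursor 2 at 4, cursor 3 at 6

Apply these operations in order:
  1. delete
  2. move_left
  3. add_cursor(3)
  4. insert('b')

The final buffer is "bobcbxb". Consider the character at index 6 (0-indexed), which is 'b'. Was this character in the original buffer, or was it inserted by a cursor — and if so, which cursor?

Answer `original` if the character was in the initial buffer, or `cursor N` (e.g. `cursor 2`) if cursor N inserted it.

Answer: cursor 4

Derivation:
After op 1 (delete): buffer="ocx" (len 3), cursors c1@0 c2@2 c3@3, authorship ...
After op 2 (move_left): buffer="ocx" (len 3), cursors c1@0 c2@1 c3@2, authorship ...
After op 3 (add_cursor(3)): buffer="ocx" (len 3), cursors c1@0 c2@1 c3@2 c4@3, authorship ...
After op 4 (insert('b')): buffer="bobcbxb" (len 7), cursors c1@1 c2@3 c3@5 c4@7, authorship 1.2.3.4
Authorship (.=original, N=cursor N): 1 . 2 . 3 . 4
Index 6: author = 4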